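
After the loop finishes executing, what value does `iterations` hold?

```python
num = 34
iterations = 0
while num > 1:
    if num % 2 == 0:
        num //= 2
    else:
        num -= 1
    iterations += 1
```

Let's trace through this code step by step.

Initialize: num = 34
Initialize: iterations = 0
Entering loop: while num > 1:
After iteration 1: num = 17, iterations = 1
After iteration 2: num = 16, iterations = 2
After iteration 3: num = 8, iterations = 3
After iteration 4: num = 4, iterations = 4
After iteration 5: num = 2, iterations = 5
After iteration 6: num = 1, iterations = 6
Loop ends.

Final answer: 6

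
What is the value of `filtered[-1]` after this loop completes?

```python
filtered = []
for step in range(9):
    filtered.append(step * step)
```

Let's trace through this code step by step.

Initialize: filtered = []
Entering loop: for step in range(9):
After iteration 1: step = 0, filtered = [0]
After iteration 2: step = 1, filtered = [0, 1]
After iteration 3: step = 2, filtered = [0, 1, 4]
After iteration 4: step = 3, filtered = [0, 1, 4, 9]
After iteration 5: step = 4, filtered = [0, 1, 4, 9, 16]
After iteration 6: step = 5, filtered = [0, 1, 4, 9, 16, 25]
After iteration 7: step = 6, filtered = [0, 1, 4, 9, 16, 25, 36]
After iteration 8: step = 7, filtered = [0, 1, 4, 9, 16, 25, 36, 49]
After iteration 9: step = 8, filtered = [0, 1, 4, 9, 16, 25, 36, 49, 64]
Loop ends.
filtered[-1] = 64

Final answer: 64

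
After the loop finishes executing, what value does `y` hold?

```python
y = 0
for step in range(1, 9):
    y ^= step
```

Let's trace through this code step by step.

Initialize: y = 0
Entering loop: for step in range(1, 9):
After iteration 1: step = 1, y = 1
After iteration 2: step = 2, y = 3
After iteration 3: step = 3, y = 0
After iteration 4: step = 4, y = 4
After iteration 5: step = 5, y = 1
After iteration 6: step = 6, y = 7
After iteration 7: step = 7, y = 0
After iteration 8: step = 8, y = 8
Loop ends.

Final answer: 8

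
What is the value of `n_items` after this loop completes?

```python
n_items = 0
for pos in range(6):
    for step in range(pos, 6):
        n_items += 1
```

Let's trace through this code step by step.

Initialize: n_items = 0
Entering loop: for pos in range(6):
After iteration 1: pos = 0, n_items = 6
After iteration 2: pos = 1, n_items = 11
After iteration 3: pos = 2, n_items = 15
After iteration 4: pos = 3, n_items = 18
After iteration 5: pos = 4, n_items = 20
After iteration 6: pos = 5, n_items = 21
Loop ends.

Final answer: 21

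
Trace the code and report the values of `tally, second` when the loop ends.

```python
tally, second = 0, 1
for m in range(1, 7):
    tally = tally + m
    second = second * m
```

Let's trace through this code step by step.

Initialize: tally = 0
Initialize: second = 1
Entering loop: for m in range(1, 7):
After iteration 1: m = 1, tally = 1, second = 1
After iteration 2: m = 2, tally = 3, second = 2
After iteration 3: m = 3, tally = 6, second = 6
After iteration 4: m = 4, tally = 10, second = 24
After iteration 5: m = 5, tally = 15, second = 120
After iteration 6: m = 6, tally = 21, second = 720
Loop ends.

Final answer: 21, 720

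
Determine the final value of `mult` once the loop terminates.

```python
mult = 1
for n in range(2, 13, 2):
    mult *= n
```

Let's trace through this code step by step.

Initialize: mult = 1
Entering loop: for n in range(2, 13, 2):
After iteration 1: n = 2, mult = 2
After iteration 2: n = 4, mult = 8
After iteration 3: n = 6, mult = 48
After iteration 4: n = 8, mult = 384
After iteration 5: n = 10, mult = 3840
After iteration 6: n = 12, mult = 46080
Loop ends.

Final answer: 46080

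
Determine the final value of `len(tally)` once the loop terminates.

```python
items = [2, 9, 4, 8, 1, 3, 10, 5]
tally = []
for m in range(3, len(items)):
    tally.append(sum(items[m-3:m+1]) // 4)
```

Let's trace through this code step by step.

Initialize: items = [2, 9, 4, 8, 1, 3, 10, 5]
Initialize: tally = []
Entering loop: for m in range(3, len(items)):
After iteration 1: m = 3, tally = [5]
After iteration 2: m = 4, tally = [5, 5]
After iteration 3: m = 5, tally = [5, 5, 4]
After iteration 4: m = 6, tally = [5, 5, 4, 5]
After iteration 5: m = 7, tally = [5, 5, 4, 5, 4]
Loop ends.
len(tally) = 5

Final answer: 5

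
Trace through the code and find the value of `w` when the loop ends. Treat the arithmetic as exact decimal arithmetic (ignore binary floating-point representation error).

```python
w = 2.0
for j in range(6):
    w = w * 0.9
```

Let's trace through this code step by step.

Initialize: w = 2.0
Entering loop: for j in range(6):
After iteration 1: j = 0, w = 1.8
After iteration 2: j = 1, w = 1.62
After iteration 3: j = 2, w = 1.458
After iteration 4: j = 3, w = 1.3122
After iteration 5: j = 4, w = 1.18098
After iteration 6: j = 5, w = 1.062882
Loop ends.

Final answer: 1.062882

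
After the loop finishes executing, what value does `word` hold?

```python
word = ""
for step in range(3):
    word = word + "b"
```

Let's trace through this code step by step.

Initialize: word = ''
Entering loop: for step in range(3):
After iteration 1: step = 0, word = 'b'
After iteration 2: step = 1, word = 'bb'
After iteration 3: step = 2, word = 'bbb'
Loop ends.

Final answer: 'bbb'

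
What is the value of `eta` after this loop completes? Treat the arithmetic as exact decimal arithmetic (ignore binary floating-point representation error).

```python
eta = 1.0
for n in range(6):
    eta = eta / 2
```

Let's trace through this code step by step.

Initialize: eta = 1.0
Entering loop: for n in range(6):
After iteration 1: n = 0, eta = 0.5
After iteration 2: n = 1, eta = 0.25
After iteration 3: n = 2, eta = 0.125
After iteration 4: n = 3, eta = 0.0625
After iteration 5: n = 4, eta = 0.03125
After iteration 6: n = 5, eta = 0.015625
Loop ends.

Final answer: 0.015625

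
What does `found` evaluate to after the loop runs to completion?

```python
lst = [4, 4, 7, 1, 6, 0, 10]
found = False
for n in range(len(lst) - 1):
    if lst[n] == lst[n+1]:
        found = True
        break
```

Let's trace through this code step by step.

Initialize: lst = [4, 4, 7, 1, 6, 0, 10]
Initialize: found = False
Entering loop: for n in range(len(lst) - 1):
After iteration 1: n = 0, found = True
Loop ends.

Final answer: True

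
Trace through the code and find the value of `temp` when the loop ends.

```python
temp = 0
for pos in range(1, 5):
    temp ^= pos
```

Let's trace through this code step by step.

Initialize: temp = 0
Entering loop: for pos in range(1, 5):
After iteration 1: pos = 1, temp = 1
After iteration 2: pos = 2, temp = 3
After iteration 3: pos = 3, temp = 0
After iteration 4: pos = 4, temp = 4
Loop ends.

Final answer: 4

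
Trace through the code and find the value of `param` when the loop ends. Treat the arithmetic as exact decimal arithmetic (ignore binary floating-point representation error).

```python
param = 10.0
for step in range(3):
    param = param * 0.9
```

Let's trace through this code step by step.

Initialize: param = 10.0
Entering loop: for step in range(3):
After iteration 1: step = 0, param = 9.0
After iteration 2: step = 1, param = 8.1
After iteration 3: step = 2, param = 7.29
Loop ends.

Final answer: 7.29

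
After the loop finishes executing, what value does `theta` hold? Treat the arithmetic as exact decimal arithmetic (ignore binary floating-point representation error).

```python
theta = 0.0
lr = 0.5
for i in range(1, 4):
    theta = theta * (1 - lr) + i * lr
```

Let's trace through this code step by step.

Initialize: theta = 0.0
Initialize: lr = 0.5
Entering loop: for i in range(1, 4):
After iteration 1: i = 1, theta = 0.5
After iteration 2: i = 2, theta = 1.25
After iteration 3: i = 3, theta = 2.125
Loop ends.

Final answer: 2.125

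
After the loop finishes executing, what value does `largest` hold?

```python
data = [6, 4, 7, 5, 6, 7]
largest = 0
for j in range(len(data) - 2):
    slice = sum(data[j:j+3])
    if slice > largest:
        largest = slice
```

Let's trace through this code step by step.

Initialize: data = [6, 4, 7, 5, 6, 7]
Initialize: largest = 0
Entering loop: for j in range(len(data) - 2):
After iteration 1: j = 0, largest = 17, slice = 17
After iteration 2: j = 1, largest = 17, slice = 16
After iteration 3: j = 2, largest = 18, slice = 18
After iteration 4: j = 3, largest = 18, slice = 18
Loop ends.

Final answer: 18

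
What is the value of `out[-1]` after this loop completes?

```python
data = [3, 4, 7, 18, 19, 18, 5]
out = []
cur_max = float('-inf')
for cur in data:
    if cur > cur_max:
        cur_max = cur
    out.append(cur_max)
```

Let's trace through this code step by step.

Initialize: data = [3, 4, 7, 18, 19, 18, 5]
Initialize: out = []
Initialize: cur_max = -inf
Entering loop: for cur in data:
After iteration 1: cur = 3, out = [3], cur_max = 3
After iteration 2: cur = 4, out = [3, 4], cur_max = 4
After iteration 3: cur = 7, out = [3, 4, 7], cur_max = 7
After iteration 4: cur = 18, out = [3, 4, 7, 18], cur_max = 18
After iteration 5: cur = 19, out = [3, 4, 7, 18, 19], cur_max = 19
After iteration 6: cur = 18, out = [3, 4, 7, 18, 19, 19], cur_max = 19
After iteration 7: cur = 5, out = [3, 4, 7, 18, 19, 19, 19], cur_max = 19
Loop ends.
out[-1] = 19

Final answer: 19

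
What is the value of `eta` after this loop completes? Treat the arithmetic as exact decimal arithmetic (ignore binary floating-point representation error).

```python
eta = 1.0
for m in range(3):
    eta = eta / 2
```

Let's trace through this code step by step.

Initialize: eta = 1.0
Entering loop: for m in range(3):
After iteration 1: m = 0, eta = 0.5
After iteration 2: m = 1, eta = 0.25
After iteration 3: m = 2, eta = 0.125
Loop ends.

Final answer: 0.125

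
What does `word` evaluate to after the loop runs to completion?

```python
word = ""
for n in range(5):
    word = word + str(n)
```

Let's trace through this code step by step.

Initialize: word = ''
Entering loop: for n in range(5):
After iteration 1: n = 0, word = '0'
After iteration 2: n = 1, word = '01'
After iteration 3: n = 2, word = '012'
After iteration 4: n = 3, word = '0123'
After iteration 5: n = 4, word = '01234'
Loop ends.

Final answer: '01234'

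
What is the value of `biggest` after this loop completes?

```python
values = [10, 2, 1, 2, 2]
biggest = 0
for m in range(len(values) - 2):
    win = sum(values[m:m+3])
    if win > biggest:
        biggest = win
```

Let's trace through this code step by step.

Initialize: values = [10, 2, 1, 2, 2]
Initialize: biggest = 0
Entering loop: for m in range(len(values) - 2):
After iteration 1: m = 0, biggest = 13, win = 13
After iteration 2: m = 1, biggest = 13, win = 5
After iteration 3: m = 2, biggest = 13, win = 5
Loop ends.

Final answer: 13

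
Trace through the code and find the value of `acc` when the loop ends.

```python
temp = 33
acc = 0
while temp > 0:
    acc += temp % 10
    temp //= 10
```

Let's trace through this code step by step.

Initialize: temp = 33
Initialize: acc = 0
Entering loop: while temp > 0:
After iteration 1: temp = 3, acc = 3
After iteration 2: temp = 0, acc = 6
Loop ends.

Final answer: 6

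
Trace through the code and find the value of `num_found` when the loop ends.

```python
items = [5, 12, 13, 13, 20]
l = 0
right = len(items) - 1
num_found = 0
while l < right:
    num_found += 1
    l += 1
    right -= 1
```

Let's trace through this code step by step.

Initialize: items = [5, 12, 13, 13, 20]
Initialize: l = 0
Initialize: right = 4
Initialize: num_found = 0
Entering loop: while l < right:
After iteration 1: l = 1, right = 3, num_found = 1
After iteration 2: l = 2, right = 2, num_found = 2
Loop ends.

Final answer: 2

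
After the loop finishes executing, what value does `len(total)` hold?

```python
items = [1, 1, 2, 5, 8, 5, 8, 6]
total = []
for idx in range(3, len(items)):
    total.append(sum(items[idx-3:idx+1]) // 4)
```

Let's trace through this code step by step.

Initialize: items = [1, 1, 2, 5, 8, 5, 8, 6]
Initialize: total = []
Entering loop: for idx in range(3, len(items)):
After iteration 1: idx = 3, total = [2]
After iteration 2: idx = 4, total = [2, 4]
After iteration 3: idx = 5, total = [2, 4, 5]
After iteration 4: idx = 6, total = [2, 4, 5, 6]
After iteration 5: idx = 7, total = [2, 4, 5, 6, 6]
Loop ends.
len(total) = 5

Final answer: 5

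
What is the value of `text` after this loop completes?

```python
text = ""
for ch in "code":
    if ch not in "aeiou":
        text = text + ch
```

Let's trace through this code step by step.

Initialize: text = ''
Entering loop: for ch in "code":
After iteration 1: ch = 'c', text = 'c'
After iteration 2: ch = 'o', text = 'c'
After iteration 3: ch = 'd', text = 'cd'
After iteration 4: ch = 'e', text = 'cd'
Loop ends.

Final answer: 'cd'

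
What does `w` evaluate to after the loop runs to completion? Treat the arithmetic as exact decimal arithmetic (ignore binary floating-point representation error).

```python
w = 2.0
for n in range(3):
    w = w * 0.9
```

Let's trace through this code step by step.

Initialize: w = 2.0
Entering loop: for n in range(3):
After iteration 1: n = 0, w = 1.8
After iteration 2: n = 1, w = 1.62
After iteration 3: n = 2, w = 1.458
Loop ends.

Final answer: 1.458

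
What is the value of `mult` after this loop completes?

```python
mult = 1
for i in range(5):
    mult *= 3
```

Let's trace through this code step by step.

Initialize: mult = 1
Entering loop: for i in range(5):
After iteration 1: i = 0, mult = 3
After iteration 2: i = 1, mult = 9
After iteration 3: i = 2, mult = 27
After iteration 4: i = 3, mult = 81
After iteration 5: i = 4, mult = 243
Loop ends.

Final answer: 243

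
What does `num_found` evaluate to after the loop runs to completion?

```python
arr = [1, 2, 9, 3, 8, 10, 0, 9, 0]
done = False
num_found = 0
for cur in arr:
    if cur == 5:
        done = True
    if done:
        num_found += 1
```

Let's trace through this code step by step.

Initialize: arr = [1, 2, 9, 3, 8, 10, 0, 9, 0]
Initialize: done = False
Initialize: num_found = 0
Entering loop: for cur in arr:
After iteration 1: cur = 1, num_found = 0
After iteration 2: cur = 2, num_found = 0
After iteration 3: cur = 9, num_found = 0
After iteration 4: cur = 3, num_found = 0
After iteration 5: cur = 8, num_found = 0
After iteration 6: cur = 10, num_found = 0
After iteration 7: cur = 0, num_found = 0
After iteration 8: cur = 9, num_found = 0
After iteration 9: cur = 0, num_found = 0
Loop ends.

Final answer: 0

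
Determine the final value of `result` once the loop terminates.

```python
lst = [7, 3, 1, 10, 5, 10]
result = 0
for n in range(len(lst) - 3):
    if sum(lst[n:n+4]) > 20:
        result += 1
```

Let's trace through this code step by step.

Initialize: lst = [7, 3, 1, 10, 5, 10]
Initialize: result = 0
Entering loop: for n in range(len(lst) - 3):
After iteration 1: n = 0, result = 1
After iteration 2: n = 1, result = 1
After iteration 3: n = 2, result = 2
Loop ends.

Final answer: 2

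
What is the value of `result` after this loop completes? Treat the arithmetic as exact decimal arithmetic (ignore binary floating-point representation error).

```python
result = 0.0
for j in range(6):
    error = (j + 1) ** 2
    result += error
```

Let's trace through this code step by step.

Initialize: result = 0.0
Entering loop: for j in range(6):
After iteration 1: j = 0, result = 1.0, error = 1
After iteration 2: j = 1, result = 5.0, error = 4
After iteration 3: j = 2, result = 14.0, error = 9
After iteration 4: j = 3, result = 30.0, error = 16
After iteration 5: j = 4, result = 55.0, error = 25
After iteration 6: j = 5, result = 91.0, error = 36
Loop ends.

Final answer: 91.0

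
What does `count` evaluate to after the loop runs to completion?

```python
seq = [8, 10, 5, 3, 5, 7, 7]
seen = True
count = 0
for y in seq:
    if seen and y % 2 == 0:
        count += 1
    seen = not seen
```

Let's trace through this code step by step.

Initialize: seq = [8, 10, 5, 3, 5, 7, 7]
Initialize: seen = True
Initialize: count = 0
Entering loop: for y in seq:
After iteration 1: y = 8, seen = False, count = 1
After iteration 2: y = 10, seen = True, count = 1
After iteration 3: y = 5, seen = False, count = 1
After iteration 4: y = 3, seen = True, count = 1
After iteration 5: y = 5, seen = False, count = 1
After iteration 6: y = 7, seen = True, count = 1
After iteration 7: y = 7, seen = False, count = 1
Loop ends.

Final answer: 1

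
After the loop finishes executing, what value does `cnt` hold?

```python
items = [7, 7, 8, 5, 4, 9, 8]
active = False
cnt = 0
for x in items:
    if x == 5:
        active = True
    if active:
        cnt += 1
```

Let's trace through this code step by step.

Initialize: items = [7, 7, 8, 5, 4, 9, 8]
Initialize: active = False
Initialize: cnt = 0
Entering loop: for x in items:
After iteration 1: x = 7, active = False, cnt = 0
After iteration 2: x = 7, active = False, cnt = 0
After iteration 3: x = 8, active = False, cnt = 0
After iteration 4: x = 5, active = True, cnt = 1
After iteration 5: x = 4, active = True, cnt = 2
After iteration 6: x = 9, active = True, cnt = 3
After iteration 7: x = 8, active = True, cnt = 4
Loop ends.

Final answer: 4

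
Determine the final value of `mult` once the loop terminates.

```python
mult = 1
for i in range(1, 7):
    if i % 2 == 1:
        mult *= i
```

Let's trace through this code step by step.

Initialize: mult = 1
Entering loop: for i in range(1, 7):
After iteration 1: i = 1, mult = 1
After iteration 2: i = 2, mult = 1
After iteration 3: i = 3, mult = 3
After iteration 4: i = 4, mult = 3
After iteration 5: i = 5, mult = 15
After iteration 6: i = 6, mult = 15
Loop ends.

Final answer: 15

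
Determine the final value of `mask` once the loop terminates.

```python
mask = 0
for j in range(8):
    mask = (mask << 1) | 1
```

Let's trace through this code step by step.

Initialize: mask = 0
Entering loop: for j in range(8):
After iteration 1: j = 0, mask = 1
After iteration 2: j = 1, mask = 3
After iteration 3: j = 2, mask = 7
After iteration 4: j = 3, mask = 15
After iteration 5: j = 4, mask = 31
After iteration 6: j = 5, mask = 63
After iteration 7: j = 6, mask = 127
After iteration 8: j = 7, mask = 255
Loop ends.

Final answer: 255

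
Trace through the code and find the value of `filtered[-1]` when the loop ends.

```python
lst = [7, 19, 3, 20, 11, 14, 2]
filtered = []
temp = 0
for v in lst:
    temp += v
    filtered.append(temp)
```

Let's trace through this code step by step.

Initialize: lst = [7, 19, 3, 20, 11, 14, 2]
Initialize: filtered = []
Initialize: temp = 0
Entering loop: for v in lst:
After iteration 1: v = 7, filtered = [7], temp = 7
After iteration 2: v = 19, filtered = [7, 26], temp = 26
After iteration 3: v = 3, filtered = [7, 26, 29], temp = 29
After iteration 4: v = 20, filtered = [7, 26, 29, 49], temp = 49
After iteration 5: v = 11, filtered = [7, 26, 29, 49, 60], temp = 60
After iteration 6: v = 14, filtered = [7, 26, 29, 49, 60, 74], temp = 74
After iteration 7: v = 2, filtered = [7, 26, 29, 49, 60, 74, 76], temp = 76
Loop ends.
filtered[-1] = 76

Final answer: 76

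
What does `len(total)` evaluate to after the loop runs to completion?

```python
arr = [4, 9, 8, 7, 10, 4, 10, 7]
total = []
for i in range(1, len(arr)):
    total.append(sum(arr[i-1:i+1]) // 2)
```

Let's trace through this code step by step.

Initialize: arr = [4, 9, 8, 7, 10, 4, 10, 7]
Initialize: total = []
Entering loop: for i in range(1, len(arr)):
After iteration 1: i = 1, total = [6]
After iteration 2: i = 2, total = [6, 8]
After iteration 3: i = 3, total = [6, 8, 7]
After iteration 4: i = 4, total = [6, 8, 7, 8]
After iteration 5: i = 5, total = [6, 8, 7, 8, 7]
After iteration 6: i = 6, total = [6, 8, 7, 8, 7, 7]
After iteration 7: i = 7, total = [6, 8, 7, 8, 7, 7, 8]
Loop ends.
len(total) = 7

Final answer: 7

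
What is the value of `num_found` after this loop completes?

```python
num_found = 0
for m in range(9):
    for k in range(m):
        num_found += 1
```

Let's trace through this code step by step.

Initialize: num_found = 0
Entering loop: for m in range(9):
After iteration 1: m = 0, num_found = 0
After iteration 2: m = 1, num_found = 1, k = 0
After iteration 3: m = 2, num_found = 3, k = 1
After iteration 4: m = 3, num_found = 6, k = 2
After iteration 5: m = 4, num_found = 10, k = 3
After iteration 6: m = 5, num_found = 15, k = 4
After iteration 7: m = 6, num_found = 21, k = 5
After iteration 8: m = 7, num_found = 28, k = 6
After iteration 9: m = 8, num_found = 36, k = 7
Loop ends.

Final answer: 36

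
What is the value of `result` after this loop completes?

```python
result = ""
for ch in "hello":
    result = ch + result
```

Let's trace through this code step by step.

Initialize: result = ''
Entering loop: for ch in "hello":
After iteration 1: ch = 'h', result = 'h'
After iteration 2: ch = 'e', result = 'eh'
After iteration 3: ch = 'l', result = 'leh'
After iteration 4: ch = 'l', result = 'lleh'
After iteration 5: ch = 'o', result = 'olleh'
Loop ends.

Final answer: 'olleh'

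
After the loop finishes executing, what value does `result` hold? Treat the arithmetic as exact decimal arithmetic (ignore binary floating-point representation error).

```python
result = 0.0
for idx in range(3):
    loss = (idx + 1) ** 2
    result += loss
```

Let's trace through this code step by step.

Initialize: result = 0.0
Entering loop: for idx in range(3):
After iteration 1: idx = 0, result = 1.0, loss = 1
After iteration 2: idx = 1, result = 5.0, loss = 4
After iteration 3: idx = 2, result = 14.0, loss = 9
Loop ends.

Final answer: 14.0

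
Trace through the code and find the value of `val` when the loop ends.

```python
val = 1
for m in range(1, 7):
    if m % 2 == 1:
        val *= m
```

Let's trace through this code step by step.

Initialize: val = 1
Entering loop: for m in range(1, 7):
After iteration 1: m = 1, val = 1
After iteration 2: m = 2, val = 1
After iteration 3: m = 3, val = 3
After iteration 4: m = 4, val = 3
After iteration 5: m = 5, val = 15
After iteration 6: m = 6, val = 15
Loop ends.

Final answer: 15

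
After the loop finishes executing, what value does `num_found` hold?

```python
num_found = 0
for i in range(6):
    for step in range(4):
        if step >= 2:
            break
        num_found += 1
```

Let's trace through this code step by step.

Initialize: num_found = 0
Entering loop: for i in range(6):
After iteration 1: i = 0, num_found = 2
After iteration 2: i = 1, num_found = 4
After iteration 3: i = 2, num_found = 6
After iteration 4: i = 3, num_found = 8
After iteration 5: i = 4, num_found = 10
After iteration 6: i = 5, num_found = 12
Loop ends.

Final answer: 12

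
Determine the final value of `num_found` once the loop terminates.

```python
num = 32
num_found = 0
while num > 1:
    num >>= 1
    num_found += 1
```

Let's trace through this code step by step.

Initialize: num = 32
Initialize: num_found = 0
Entering loop: while num > 1:
After iteration 1: num = 16, num_found = 1
After iteration 2: num = 8, num_found = 2
After iteration 3: num = 4, num_found = 3
After iteration 4: num = 2, num_found = 4
After iteration 5: num = 1, num_found = 5
Loop ends.

Final answer: 5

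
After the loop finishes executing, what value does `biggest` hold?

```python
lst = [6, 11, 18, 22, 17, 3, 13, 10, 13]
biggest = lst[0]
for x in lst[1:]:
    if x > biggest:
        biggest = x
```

Let's trace through this code step by step.

Initialize: lst = [6, 11, 18, 22, 17, 3, 13, 10, 13]
Initialize: biggest = 6
Entering loop: for x in lst[1:]:
After iteration 1: x = 11, biggest = 11
After iteration 2: x = 18, biggest = 18
After iteration 3: x = 22, biggest = 22
After iteration 4: x = 17, biggest = 22
After iteration 5: x = 3, biggest = 22
After iteration 6: x = 13, biggest = 22
After iteration 7: x = 10, biggest = 22
After iteration 8: x = 13, biggest = 22
Loop ends.

Final answer: 22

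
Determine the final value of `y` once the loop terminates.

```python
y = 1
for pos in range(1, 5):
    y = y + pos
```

Let's trace through this code step by step.

Initialize: y = 1
Entering loop: for pos in range(1, 5):
After iteration 1: pos = 1, y = 2
After iteration 2: pos = 2, y = 4
After iteration 3: pos = 3, y = 7
After iteration 4: pos = 4, y = 11
Loop ends.

Final answer: 11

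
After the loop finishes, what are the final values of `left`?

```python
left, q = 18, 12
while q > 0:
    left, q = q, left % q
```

Let's trace through this code step by step.

Initialize: left = 18
Initialize: q = 12
Entering loop: while q > 0:
After iteration 1: left = 12, q = 6
After iteration 2: left = 6, q = 0
Loop ends.

Final answer: 6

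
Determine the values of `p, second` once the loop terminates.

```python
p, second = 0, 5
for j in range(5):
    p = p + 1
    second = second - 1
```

Let's trace through this code step by step.

Initialize: p = 0
Initialize: second = 5
Entering loop: for j in range(5):
After iteration 1: j = 0, p = 1, second = 4
After iteration 2: j = 1, p = 2, second = 3
After iteration 3: j = 2, p = 3, second = 2
After iteration 4: j = 3, p = 4, second = 1
After iteration 5: j = 4, p = 5, second = 0
Loop ends.

Final answer: 5, 0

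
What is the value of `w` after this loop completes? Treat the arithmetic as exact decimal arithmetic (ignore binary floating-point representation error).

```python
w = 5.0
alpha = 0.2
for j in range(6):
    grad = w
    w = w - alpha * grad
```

Let's trace through this code step by step.

Initialize: w = 5.0
Initialize: alpha = 0.2
Entering loop: for j in range(6):
After iteration 1: j = 0, w = 4.0, grad = 5.0
After iteration 2: j = 1, w = 3.2, grad = 4.0
After iteration 3: j = 2, w = 2.56, grad = 3.2
After iteration 4: j = 3, w = 2.048, grad = 2.56
After iteration 5: j = 4, w = 1.6384, grad = 2.048
After iteration 6: j = 5, w = 1.31072, grad = 1.6384
Loop ends.

Final answer: 1.31072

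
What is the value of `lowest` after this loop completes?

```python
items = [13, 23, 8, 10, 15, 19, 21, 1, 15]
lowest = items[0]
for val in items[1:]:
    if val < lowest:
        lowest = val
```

Let's trace through this code step by step.

Initialize: items = [13, 23, 8, 10, 15, 19, 21, 1, 15]
Initialize: lowest = 13
Entering loop: for val in items[1:]:
After iteration 1: val = 23, lowest = 13
After iteration 2: val = 8, lowest = 8
After iteration 3: val = 10, lowest = 8
After iteration 4: val = 15, lowest = 8
After iteration 5: val = 19, lowest = 8
After iteration 6: val = 21, lowest = 8
After iteration 7: val = 1, lowest = 1
After iteration 8: val = 15, lowest = 1
Loop ends.

Final answer: 1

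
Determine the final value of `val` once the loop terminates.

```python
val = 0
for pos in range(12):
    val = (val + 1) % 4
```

Let's trace through this code step by step.

Initialize: val = 0
Entering loop: for pos in range(12):
After iteration 1: pos = 0, val = 1
After iteration 2: pos = 1, val = 2
After iteration 3: pos = 2, val = 3
After iteration 4: pos = 3, val = 0
After iteration 5: pos = 4, val = 1
After iteration 6: pos = 5, val = 2
After iteration 7: pos = 6, val = 3
After iteration 8: pos = 7, val = 0
After iteration 9: pos = 8, val = 1
After iteration 10: pos = 9, val = 2
After iteration 11: pos = 10, val = 3
After iteration 12: pos = 11, val = 0
Loop ends.

Final answer: 0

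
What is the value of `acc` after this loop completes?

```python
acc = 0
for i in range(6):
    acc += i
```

Let's trace through this code step by step.

Initialize: acc = 0
Entering loop: for i in range(6):
After iteration 1: i = 0, acc = 0
After iteration 2: i = 1, acc = 1
After iteration 3: i = 2, acc = 3
After iteration 4: i = 3, acc = 6
After iteration 5: i = 4, acc = 10
After iteration 6: i = 5, acc = 15
Loop ends.

Final answer: 15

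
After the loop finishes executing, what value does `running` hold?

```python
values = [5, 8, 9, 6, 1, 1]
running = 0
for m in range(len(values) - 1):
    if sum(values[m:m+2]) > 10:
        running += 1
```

Let's trace through this code step by step.

Initialize: values = [5, 8, 9, 6, 1, 1]
Initialize: running = 0
Entering loop: for m in range(len(values) - 1):
After iteration 1: m = 0, running = 1
After iteration 2: m = 1, running = 2
After iteration 3: m = 2, running = 3
After iteration 4: m = 3, running = 3
After iteration 5: m = 4, running = 3
Loop ends.

Final answer: 3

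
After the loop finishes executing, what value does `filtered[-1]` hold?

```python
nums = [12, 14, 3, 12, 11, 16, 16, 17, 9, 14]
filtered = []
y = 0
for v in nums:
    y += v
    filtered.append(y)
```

Let's trace through this code step by step.

Initialize: nums = [12, 14, 3, 12, 11, 16, 16, 17, 9, 14]
Initialize: filtered = []
Initialize: y = 0
Entering loop: for v in nums:
After iteration 1: v = 12, filtered = [12], y = 12
After iteration 2: v = 14, filtered = [12, 26], y = 26
After iteration 3: v = 3, filtered = [12, 26, 29], y = 29
After iteration 4: v = 12, filtered = [12, 26, 29, 41], y = 41
After iteration 5: v = 11, filtered = [12, 26, 29, 41, 52], y = 52
After iteration 6: v = 16, filtered = [12, 26, 29, 41, 52, 68], y = 68
After iteration 7: v = 16, filtered = [12, 26, 29, 41, 52, 68, 84], y = 84
After iteration 8: v = 17, filtered = [12, 26, 29, 41, 52, 68, 84, 101], y = 101
After iteration 9: v = 9, filtered = [12, 26, 29, 41, 52, 68, 84, 101, 110], y = 110
After iteration 10: v = 14, filtered = [12, 26, 29, 41, 52, 68, 84, 101, 110, 124], y = 124
Loop ends.
filtered[-1] = 124

Final answer: 124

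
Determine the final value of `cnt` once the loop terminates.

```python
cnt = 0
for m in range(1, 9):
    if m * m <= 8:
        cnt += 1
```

Let's trace through this code step by step.

Initialize: cnt = 0
Entering loop: for m in range(1, 9):
After iteration 1: m = 1, cnt = 1
After iteration 2: m = 2, cnt = 2
After iteration 3: m = 3, cnt = 2
After iteration 4: m = 4, cnt = 2
After iteration 5: m = 5, cnt = 2
After iteration 6: m = 6, cnt = 2
After iteration 7: m = 7, cnt = 2
After iteration 8: m = 8, cnt = 2
Loop ends.

Final answer: 2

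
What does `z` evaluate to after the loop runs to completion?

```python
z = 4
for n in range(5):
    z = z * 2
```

Let's trace through this code step by step.

Initialize: z = 4
Entering loop: for n in range(5):
After iteration 1: n = 0, z = 8
After iteration 2: n = 1, z = 16
After iteration 3: n = 2, z = 32
After iteration 4: n = 3, z = 64
After iteration 5: n = 4, z = 128
Loop ends.

Final answer: 128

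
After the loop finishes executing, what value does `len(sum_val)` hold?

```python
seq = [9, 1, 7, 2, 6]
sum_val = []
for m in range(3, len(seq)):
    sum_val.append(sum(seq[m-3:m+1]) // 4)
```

Let's trace through this code step by step.

Initialize: seq = [9, 1, 7, 2, 6]
Initialize: sum_val = []
Entering loop: for m in range(3, len(seq)):
After iteration 1: m = 3, sum_val = [4]
After iteration 2: m = 4, sum_val = [4, 4]
Loop ends.
len(sum_val) = 2

Final answer: 2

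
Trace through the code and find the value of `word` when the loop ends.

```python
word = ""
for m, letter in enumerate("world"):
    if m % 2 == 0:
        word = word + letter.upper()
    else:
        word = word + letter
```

Let's trace through this code step by step.

Initialize: word = ''
Entering loop: for m, letter in enumerate("world"):
After iteration 1: m = 0, letter = 'w', word = 'W'
After iteration 2: m = 1, letter = 'o', word = 'Wo'
After iteration 3: m = 2, letter = 'r', word = 'WoR'
After iteration 4: m = 3, letter = 'l', word = 'WoRl'
After iteration 5: m = 4, letter = 'd', word = 'WoRlD'
Loop ends.

Final answer: 'WoRlD'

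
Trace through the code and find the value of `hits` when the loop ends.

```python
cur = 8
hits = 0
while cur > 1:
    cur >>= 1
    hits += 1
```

Let's trace through this code step by step.

Initialize: cur = 8
Initialize: hits = 0
Entering loop: while cur > 1:
After iteration 1: cur = 4, hits = 1
After iteration 2: cur = 2, hits = 2
After iteration 3: cur = 1, hits = 3
Loop ends.

Final answer: 3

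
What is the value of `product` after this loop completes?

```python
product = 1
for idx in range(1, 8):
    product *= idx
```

Let's trace through this code step by step.

Initialize: product = 1
Entering loop: for idx in range(1, 8):
After iteration 1: idx = 1, product = 1
After iteration 2: idx = 2, product = 2
After iteration 3: idx = 3, product = 6
After iteration 4: idx = 4, product = 24
After iteration 5: idx = 5, product = 120
After iteration 6: idx = 6, product = 720
After iteration 7: idx = 7, product = 5040
Loop ends.

Final answer: 5040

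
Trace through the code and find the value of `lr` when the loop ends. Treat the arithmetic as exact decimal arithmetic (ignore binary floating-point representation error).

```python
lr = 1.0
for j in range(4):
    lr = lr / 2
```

Let's trace through this code step by step.

Initialize: lr = 1.0
Entering loop: for j in range(4):
After iteration 1: j = 0, lr = 0.5
After iteration 2: j = 1, lr = 0.25
After iteration 3: j = 2, lr = 0.125
After iteration 4: j = 3, lr = 0.0625
Loop ends.

Final answer: 0.0625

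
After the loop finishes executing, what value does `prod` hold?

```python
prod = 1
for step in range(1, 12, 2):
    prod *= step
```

Let's trace through this code step by step.

Initialize: prod = 1
Entering loop: for step in range(1, 12, 2):
After iteration 1: step = 1, prod = 1
After iteration 2: step = 3, prod = 3
After iteration 3: step = 5, prod = 15
After iteration 4: step = 7, prod = 105
After iteration 5: step = 9, prod = 945
After iteration 6: step = 11, prod = 10395
Loop ends.

Final answer: 10395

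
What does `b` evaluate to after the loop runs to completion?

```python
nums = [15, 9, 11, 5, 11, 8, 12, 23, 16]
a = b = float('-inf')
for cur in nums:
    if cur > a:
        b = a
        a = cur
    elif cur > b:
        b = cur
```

Let's trace through this code step by step.

Initialize: nums = [15, 9, 11, 5, 11, 8, 12, 23, 16]
Initialize: a = -inf
Initialize: b = -inf
Entering loop: for cur in nums:
After iteration 1: cur = 15, a = 15, b = -inf
After iteration 2: cur = 9, a = 15, b = 9
After iteration 3: cur = 11, a = 15, b = 11
After iteration 4: cur = 5, a = 15, b = 11
After iteration 5: cur = 11, a = 15, b = 11
After iteration 6: cur = 8, a = 15, b = 11
After iteration 7: cur = 12, a = 15, b = 12
After iteration 8: cur = 23, a = 23, b = 15
After iteration 9: cur = 16, a = 23, b = 16
Loop ends.

Final answer: 16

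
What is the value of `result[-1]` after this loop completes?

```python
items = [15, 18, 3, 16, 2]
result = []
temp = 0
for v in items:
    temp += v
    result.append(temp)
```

Let's trace through this code step by step.

Initialize: items = [15, 18, 3, 16, 2]
Initialize: result = []
Initialize: temp = 0
Entering loop: for v in items:
After iteration 1: v = 15, result = [15], temp = 15
After iteration 2: v = 18, result = [15, 33], temp = 33
After iteration 3: v = 3, result = [15, 33, 36], temp = 36
After iteration 4: v = 16, result = [15, 33, 36, 52], temp = 52
After iteration 5: v = 2, result = [15, 33, 36, 52, 54], temp = 54
Loop ends.
result[-1] = 54

Final answer: 54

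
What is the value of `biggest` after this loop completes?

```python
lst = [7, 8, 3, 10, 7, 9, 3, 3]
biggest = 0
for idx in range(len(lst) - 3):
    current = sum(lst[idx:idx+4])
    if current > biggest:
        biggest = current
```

Let's trace through this code step by step.

Initialize: lst = [7, 8, 3, 10, 7, 9, 3, 3]
Initialize: biggest = 0
Entering loop: for idx in range(len(lst) - 3):
After iteration 1: idx = 0, biggest = 28, current = 28
After iteration 2: idx = 1, biggest = 28, current = 28
After iteration 3: idx = 2, biggest = 29, current = 29
After iteration 4: idx = 3, biggest = 29, current = 29
After iteration 5: idx = 4, biggest = 29, current = 22
Loop ends.

Final answer: 29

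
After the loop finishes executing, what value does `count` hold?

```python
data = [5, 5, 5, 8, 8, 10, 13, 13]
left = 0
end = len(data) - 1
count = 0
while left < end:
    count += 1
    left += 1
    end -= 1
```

Let's trace through this code step by step.

Initialize: data = [5, 5, 5, 8, 8, 10, 13, 13]
Initialize: left = 0
Initialize: end = 7
Initialize: count = 0
Entering loop: while left < end:
After iteration 1: left = 1, end = 6, count = 1
After iteration 2: left = 2, end = 5, count = 2
After iteration 3: left = 3, end = 4, count = 3
After iteration 4: left = 4, end = 3, count = 4
Loop ends.

Final answer: 4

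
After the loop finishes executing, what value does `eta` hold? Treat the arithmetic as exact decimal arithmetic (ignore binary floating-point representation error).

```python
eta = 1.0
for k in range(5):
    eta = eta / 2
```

Let's trace through this code step by step.

Initialize: eta = 1.0
Entering loop: for k in range(5):
After iteration 1: k = 0, eta = 0.5
After iteration 2: k = 1, eta = 0.25
After iteration 3: k = 2, eta = 0.125
After iteration 4: k = 3, eta = 0.0625
After iteration 5: k = 4, eta = 0.03125
Loop ends.

Final answer: 0.03125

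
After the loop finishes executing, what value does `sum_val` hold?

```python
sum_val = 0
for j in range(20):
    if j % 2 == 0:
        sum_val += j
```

Let's trace through this code step by step.

Initialize: sum_val = 0
Entering loop: for j in range(20):
After iteration 1: j = 0, sum_val = 0
After iteration 2: j = 1, sum_val = 0
After iteration 3: j = 2, sum_val = 2
After iteration 4: j = 3, sum_val = 2
After iteration 5: j = 4, sum_val = 6
After iteration 6: j = 5, sum_val = 6
After iteration 7: j = 6, sum_val = 12
After iteration 8: j = 7, sum_val = 12
After iteration 9: j = 8, sum_val = 20
After iteration 10: j = 9, sum_val = 20
After iteration 11: j = 10, sum_val = 30
After iteration 12: j = 11, sum_val = 30
After iteration 13: j = 12, sum_val = 42
After iteration 14: j = 13, sum_val = 42
After iteration 15: j = 14, sum_val = 56
After iteration 16: j = 15, sum_val = 56
After iteration 17: j = 16, sum_val = 72
After iteration 18: j = 17, sum_val = 72
After iteration 19: j = 18, sum_val = 90
After iteration 20: j = 19, sum_val = 90
Loop ends.

Final answer: 90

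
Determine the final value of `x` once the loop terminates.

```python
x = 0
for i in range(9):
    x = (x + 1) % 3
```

Let's trace through this code step by step.

Initialize: x = 0
Entering loop: for i in range(9):
After iteration 1: i = 0, x = 1
After iteration 2: i = 1, x = 2
After iteration 3: i = 2, x = 0
After iteration 4: i = 3, x = 1
After iteration 5: i = 4, x = 2
After iteration 6: i = 5, x = 0
After iteration 7: i = 6, x = 1
After iteration 8: i = 7, x = 2
After iteration 9: i = 8, x = 0
Loop ends.

Final answer: 0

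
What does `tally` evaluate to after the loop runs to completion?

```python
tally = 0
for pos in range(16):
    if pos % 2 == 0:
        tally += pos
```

Let's trace through this code step by step.

Initialize: tally = 0
Entering loop: for pos in range(16):
After iteration 1: pos = 0, tally = 0
After iteration 2: pos = 1, tally = 0
After iteration 3: pos = 2, tally = 2
After iteration 4: pos = 3, tally = 2
After iteration 5: pos = 4, tally = 6
After iteration 6: pos = 5, tally = 6
After iteration 7: pos = 6, tally = 12
After iteration 8: pos = 7, tally = 12
After iteration 9: pos = 8, tally = 20
After iteration 10: pos = 9, tally = 20
After iteration 11: pos = 10, tally = 30
After iteration 12: pos = 11, tally = 30
After iteration 13: pos = 12, tally = 42
After iteration 14: pos = 13, tally = 42
After iteration 15: pos = 14, tally = 56
After iteration 16: pos = 15, tally = 56
Loop ends.

Final answer: 56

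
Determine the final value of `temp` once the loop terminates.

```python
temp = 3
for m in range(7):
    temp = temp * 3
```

Let's trace through this code step by step.

Initialize: temp = 3
Entering loop: for m in range(7):
After iteration 1: m = 0, temp = 9
After iteration 2: m = 1, temp = 27
After iteration 3: m = 2, temp = 81
After iteration 4: m = 3, temp = 243
After iteration 5: m = 4, temp = 729
After iteration 6: m = 5, temp = 2187
After iteration 7: m = 6, temp = 6561
Loop ends.

Final answer: 6561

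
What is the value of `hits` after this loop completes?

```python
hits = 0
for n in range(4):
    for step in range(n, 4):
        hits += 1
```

Let's trace through this code step by step.

Initialize: hits = 0
Entering loop: for n in range(4):
After iteration 1: n = 0, hits = 4
After iteration 2: n = 1, hits = 7
After iteration 3: n = 2, hits = 9
After iteration 4: n = 3, hits = 10
Loop ends.

Final answer: 10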